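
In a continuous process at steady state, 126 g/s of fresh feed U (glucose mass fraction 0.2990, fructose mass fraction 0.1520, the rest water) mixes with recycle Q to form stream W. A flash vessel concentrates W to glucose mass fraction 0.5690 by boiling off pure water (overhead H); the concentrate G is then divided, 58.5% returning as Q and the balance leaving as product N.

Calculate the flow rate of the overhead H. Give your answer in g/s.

Overall glucose balance (none leaves overhead): glucose in fresh feed = glucose in product, i.e. 126×0.299 = (1−0.585)·G·0.569.
G = 37.674/(0.569×0.415) = 159.54 g/s.
Recycle Q = 0.585×159.54 = 93.333 g/s.
Combined feed W = 126 + 93.333 = 219.33 g/s.
Overhead H = W − G = 219.33 − 159.54 = 59.789 g/s.

59.79 g/s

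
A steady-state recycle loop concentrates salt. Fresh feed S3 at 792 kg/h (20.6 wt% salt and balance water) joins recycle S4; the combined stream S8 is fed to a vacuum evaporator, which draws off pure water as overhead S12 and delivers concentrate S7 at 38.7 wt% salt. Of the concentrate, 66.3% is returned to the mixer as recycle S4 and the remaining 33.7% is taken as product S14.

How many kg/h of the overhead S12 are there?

Overall salt balance (none leaves overhead): salt in fresh feed = salt in product, i.e. 792×0.206 = (1−0.663)·S7·0.387.
S7 = 163.15/(0.387×0.337) = 1251 kg/h.
Recycle S4 = 0.663×1251 = 829.4 kg/h.
Combined feed S8 = 792 + 829.4 = 1621.4 kg/h.
Overhead S12 = S8 − S7 = 1621.4 − 1251 = 370.42 kg/h.

370.4 kg/h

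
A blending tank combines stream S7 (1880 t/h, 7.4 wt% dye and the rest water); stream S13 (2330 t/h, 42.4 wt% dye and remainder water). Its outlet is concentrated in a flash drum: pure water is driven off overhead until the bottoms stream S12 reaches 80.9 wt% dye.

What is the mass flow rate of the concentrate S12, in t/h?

dye entering = 1880×0.074 + 2330×0.424 = 1127 t/h.
All dye reports to S12, so S12 = 1127/0.809 = 1393.1 t/h.

1393 t/h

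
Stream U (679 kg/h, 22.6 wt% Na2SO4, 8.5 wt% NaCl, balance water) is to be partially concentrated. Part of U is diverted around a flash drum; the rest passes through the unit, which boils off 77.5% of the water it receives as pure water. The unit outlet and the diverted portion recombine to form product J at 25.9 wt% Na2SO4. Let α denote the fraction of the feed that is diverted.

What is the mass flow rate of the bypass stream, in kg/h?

All 679×0.226 = 153.45 kg/h of Na2SO4 reaches J, so J = 153.45/0.259 = 592.49 kg/h and vapour = 86.514 kg/h.
The evaporator receives (1−α)·679 of feed at 0.689 water and removes 0.775 of that water:
0.775×0.689×(1−α)×679 = 86.514
(1−α) = 86.514/362.57 = 0.2386;  α = 0.7614.
Bypass flow = 0.7614×679 = 516.98 kg/h.

517 kg/h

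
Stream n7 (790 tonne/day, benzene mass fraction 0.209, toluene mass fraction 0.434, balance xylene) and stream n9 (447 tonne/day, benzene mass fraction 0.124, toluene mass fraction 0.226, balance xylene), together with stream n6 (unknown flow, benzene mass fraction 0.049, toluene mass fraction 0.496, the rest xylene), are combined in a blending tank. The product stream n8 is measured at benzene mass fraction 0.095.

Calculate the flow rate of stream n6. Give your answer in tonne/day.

Let n6 be the unknown flow. Total out = 1237 + n6.
benzene balance: 220.54 + 0.049·n6 = 0.095·(1237 + n6)
(0.049 − 0.095)·n6 = 0.095×1237 − 220.54 = -103.02
n6 = -103.02 / -0.046 = 2239.6 tonne/day

2240 tonne/day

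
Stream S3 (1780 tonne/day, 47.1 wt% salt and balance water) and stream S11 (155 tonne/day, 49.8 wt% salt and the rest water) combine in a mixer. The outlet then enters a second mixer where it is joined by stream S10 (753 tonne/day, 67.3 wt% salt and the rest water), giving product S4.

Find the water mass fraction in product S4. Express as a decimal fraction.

0.4709

Overall, product flow = 2688 tonne/day.
water in = 1780×0.529 + 155×0.502 + 753×0.327 = 1265.7 tonne/day.
water fraction in S4 = 0.4709.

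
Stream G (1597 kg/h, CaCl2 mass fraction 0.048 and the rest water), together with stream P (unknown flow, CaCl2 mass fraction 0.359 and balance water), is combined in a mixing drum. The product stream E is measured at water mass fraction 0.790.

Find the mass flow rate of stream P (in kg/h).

1736 kg/h

Let P be the unknown flow. Total out = 1597 + P.
water balance: 1520.3 + 0.641·P = 0.790·(1597 + P)
(0.641 − 0.790)·P = 0.790×1597 − 1520.3 = -258.71
P = -258.71 / -0.149 = 1736.3 kg/h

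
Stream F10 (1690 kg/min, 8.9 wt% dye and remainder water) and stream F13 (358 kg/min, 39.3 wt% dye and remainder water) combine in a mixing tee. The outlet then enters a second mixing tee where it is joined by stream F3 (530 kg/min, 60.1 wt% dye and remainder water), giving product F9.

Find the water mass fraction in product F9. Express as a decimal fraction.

Overall, product flow = 2578 kg/min.
water in = 1690×0.911 + 358×0.607 + 530×0.399 = 1968.4 kg/min.
water fraction in F9 = 0.7635.

0.7635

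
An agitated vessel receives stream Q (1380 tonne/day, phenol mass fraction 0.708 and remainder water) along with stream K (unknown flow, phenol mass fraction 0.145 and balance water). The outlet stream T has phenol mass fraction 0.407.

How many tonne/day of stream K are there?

1585 tonne/day

Let K be the unknown flow. Total out = 1380 + K.
phenol balance: 977.04 + 0.145·K = 0.407·(1380 + K)
(0.145 − 0.407)·K = 0.407×1380 − 977.04 = -415.38
K = -415.38 / -0.262 = 1585.4 tonne/day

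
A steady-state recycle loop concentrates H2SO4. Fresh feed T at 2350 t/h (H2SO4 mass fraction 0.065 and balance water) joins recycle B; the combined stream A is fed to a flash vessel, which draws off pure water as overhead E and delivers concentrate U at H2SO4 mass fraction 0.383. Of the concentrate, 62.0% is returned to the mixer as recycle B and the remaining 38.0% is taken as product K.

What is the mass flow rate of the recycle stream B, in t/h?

650.7 t/h

Overall H2SO4 balance (none leaves overhead): H2SO4 in fresh feed = H2SO4 in product, i.e. 2350×0.065 = (1−0.620)·U·0.383.
U = 152.75/(0.383×0.380) = 1049.5 t/h.
Recycle B = 0.620×1049.5 = 650.71 t/h.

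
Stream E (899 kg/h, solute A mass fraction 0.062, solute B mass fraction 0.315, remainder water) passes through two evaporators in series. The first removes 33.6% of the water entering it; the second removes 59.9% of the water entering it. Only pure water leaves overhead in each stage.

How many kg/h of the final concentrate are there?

488.1 kg/h

water in feed = 899×0.623 = 560.08 kg/h.
After stage 1: water left = (1−0.336)×560.08 = 371.89; stream total = 710.81 kg/h.
After stage 2: water left = (1−0.599)×371.89 = 149.13; final concentrate = 488.05 kg/h.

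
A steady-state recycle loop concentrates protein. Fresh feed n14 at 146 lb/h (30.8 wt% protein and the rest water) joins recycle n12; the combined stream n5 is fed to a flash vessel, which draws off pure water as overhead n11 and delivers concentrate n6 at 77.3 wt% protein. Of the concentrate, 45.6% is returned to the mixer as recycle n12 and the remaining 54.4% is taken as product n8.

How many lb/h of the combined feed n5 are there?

Overall protein balance (none leaves overhead): protein in fresh feed = protein in product, i.e. 146×0.308 = (1−0.456)·n6·0.773.
n6 = 44.968/(0.773×0.544) = 106.94 lb/h.
Recycle n12 = 0.456×106.94 = 48.763 lb/h.
Combined feed n5 = 146 + 48.763 = 194.76 lb/h.

194.8 lb/h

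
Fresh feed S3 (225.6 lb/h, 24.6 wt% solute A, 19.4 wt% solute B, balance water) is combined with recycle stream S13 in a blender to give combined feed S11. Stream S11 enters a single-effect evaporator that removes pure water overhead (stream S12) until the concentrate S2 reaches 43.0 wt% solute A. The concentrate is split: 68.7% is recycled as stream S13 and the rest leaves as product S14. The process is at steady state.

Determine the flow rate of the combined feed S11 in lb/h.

Overall solute A balance (none leaves overhead): solute A in fresh feed = solute A in product, i.e. 225.6×0.246 = (1−0.687)·S2·0.430.
S2 = 55.498/(0.430×0.313) = 412.35 lb/h.
Recycle S13 = 0.687×412.35 = 283.28 lb/h.
Combined feed S11 = 225.6 + 283.28 = 508.88 lb/h.

508.9 lb/h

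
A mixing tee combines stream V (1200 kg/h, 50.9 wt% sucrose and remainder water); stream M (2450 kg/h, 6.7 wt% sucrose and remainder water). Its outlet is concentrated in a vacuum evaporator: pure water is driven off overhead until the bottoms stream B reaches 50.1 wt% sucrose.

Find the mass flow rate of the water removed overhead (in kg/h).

2103 kg/h

sucrose entering = 1200×0.509 + 2450×0.067 = 774.95 kg/h.
All sucrose reports to B, so B = 774.95/0.501 = 1546.8 kg/h.
Total feed = 3650 kg/h; overhead = 3650 − 1546.8 = 2103.2 kg/h.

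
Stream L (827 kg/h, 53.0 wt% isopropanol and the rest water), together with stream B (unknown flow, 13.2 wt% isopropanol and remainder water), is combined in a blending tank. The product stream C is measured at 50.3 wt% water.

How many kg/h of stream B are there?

74.77 kg/h

Let B be the unknown flow. Total out = 827 + B.
water balance: 388.69 + 0.868·B = 0.503·(827 + B)
(0.868 − 0.503)·B = 0.503×827 − 388.69 = 27.291
B = 27.291 / 0.365 = 74.77 kg/h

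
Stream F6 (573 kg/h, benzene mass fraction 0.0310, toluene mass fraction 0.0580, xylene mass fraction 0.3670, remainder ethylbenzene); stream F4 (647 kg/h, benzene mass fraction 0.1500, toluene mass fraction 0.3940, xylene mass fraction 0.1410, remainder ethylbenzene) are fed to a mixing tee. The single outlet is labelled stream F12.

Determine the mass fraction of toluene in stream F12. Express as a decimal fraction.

0.2362

Total flow out = 573 + 647 = 1220 kg/h.
toluene in = 573×0.058 + 647×0.394 = 288.15 kg/h.
toluene mass fraction in F12 = 288.15/1220 = 0.2362.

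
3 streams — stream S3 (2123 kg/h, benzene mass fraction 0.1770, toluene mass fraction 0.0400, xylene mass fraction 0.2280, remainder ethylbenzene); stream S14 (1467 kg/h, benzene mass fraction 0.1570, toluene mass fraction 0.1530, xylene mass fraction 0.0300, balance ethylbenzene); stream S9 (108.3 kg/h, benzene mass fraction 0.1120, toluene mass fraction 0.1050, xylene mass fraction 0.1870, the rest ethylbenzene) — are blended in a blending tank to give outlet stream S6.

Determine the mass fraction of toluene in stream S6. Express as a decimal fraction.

Total flow out = 2123 + 1467 + 108.3 = 3698.3 kg/h.
toluene in = 2123×0.040 + 1467×0.153 + 108.3×0.105 = 320.74 kg/h.
toluene mass fraction in S6 = 320.74/3698.3 = 0.0867.

0.0867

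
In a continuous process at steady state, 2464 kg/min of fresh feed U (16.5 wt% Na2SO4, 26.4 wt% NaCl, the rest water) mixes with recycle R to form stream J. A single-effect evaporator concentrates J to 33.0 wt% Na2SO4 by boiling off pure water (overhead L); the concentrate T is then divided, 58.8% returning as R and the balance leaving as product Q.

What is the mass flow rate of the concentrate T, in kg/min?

Overall Na2SO4 balance (none leaves overhead): Na2SO4 in fresh feed = Na2SO4 in product, i.e. 2464×0.165 = (1−0.588)·T·0.330.
T = 406.56/(0.330×0.412) = 2990.3 kg/min.

2990 kg/min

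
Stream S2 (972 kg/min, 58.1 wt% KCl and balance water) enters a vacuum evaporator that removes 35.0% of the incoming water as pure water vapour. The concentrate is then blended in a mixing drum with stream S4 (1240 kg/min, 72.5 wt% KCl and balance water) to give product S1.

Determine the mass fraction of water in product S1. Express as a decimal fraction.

Vapour removed = 0.350×0.419×972 = 142.54 kg/min; concentrate = 829.46 kg/min.
water reaching the mixer = 264.72 (from concentrate) + 1240×0.275 = 605.72 kg/min.
Product flow = 829.46 + 1240 = 2069.5 kg/min; water fraction = 0.2927.

0.2927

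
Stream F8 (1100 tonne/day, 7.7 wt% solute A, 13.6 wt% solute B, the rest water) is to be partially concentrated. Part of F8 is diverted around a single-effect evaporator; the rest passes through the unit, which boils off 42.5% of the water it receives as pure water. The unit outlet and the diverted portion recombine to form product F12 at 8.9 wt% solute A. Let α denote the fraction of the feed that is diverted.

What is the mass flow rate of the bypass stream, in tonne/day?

656.6 tonne/day

All 1100×0.077 = 84.7 tonne/day of solute A reaches F12, so F12 = 84.7/0.089 = 951.69 tonne/day and vapour = 148.31 tonne/day.
The evaporator receives (1−α)·1100 of feed at 0.787 water and removes 0.425 of that water:
0.425×0.787×(1−α)×1100 = 148.31
(1−α) = 148.31/367.92 = 0.4031;  α = 0.5969.
Bypass flow = 0.5969×1100 = 656.57 tonne/day.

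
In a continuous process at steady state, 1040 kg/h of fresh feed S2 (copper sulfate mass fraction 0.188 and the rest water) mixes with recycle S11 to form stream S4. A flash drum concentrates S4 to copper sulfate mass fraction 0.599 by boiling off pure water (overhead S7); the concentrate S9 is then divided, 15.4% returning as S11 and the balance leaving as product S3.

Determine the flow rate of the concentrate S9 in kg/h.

385.8 kg/h

Overall copper sulfate balance (none leaves overhead): copper sulfate in fresh feed = copper sulfate in product, i.e. 1040×0.188 = (1−0.154)·S9·0.599.
S9 = 195.52/(0.599×0.846) = 385.83 kg/h.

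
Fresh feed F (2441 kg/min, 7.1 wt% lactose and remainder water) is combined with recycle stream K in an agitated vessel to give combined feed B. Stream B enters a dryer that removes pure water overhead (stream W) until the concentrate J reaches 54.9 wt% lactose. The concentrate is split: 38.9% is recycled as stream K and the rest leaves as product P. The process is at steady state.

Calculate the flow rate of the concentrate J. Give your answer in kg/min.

516.7 kg/min

Overall lactose balance (none leaves overhead): lactose in fresh feed = lactose in product, i.e. 2441×0.071 = (1−0.389)·J·0.549.
J = 173.31/(0.549×0.611) = 516.67 kg/min.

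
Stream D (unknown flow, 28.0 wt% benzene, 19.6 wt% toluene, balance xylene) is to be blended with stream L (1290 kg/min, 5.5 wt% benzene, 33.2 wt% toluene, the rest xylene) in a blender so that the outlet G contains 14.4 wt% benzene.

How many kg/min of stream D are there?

844.2 kg/min

Let D be the unknown flow. Total out = 1290 + D.
benzene balance: 70.95 + 0.280·D = 0.144·(1290 + D)
(0.280 − 0.144)·D = 0.144×1290 − 70.95 = 114.81
D = 114.81 / 0.136 = 844.19 kg/min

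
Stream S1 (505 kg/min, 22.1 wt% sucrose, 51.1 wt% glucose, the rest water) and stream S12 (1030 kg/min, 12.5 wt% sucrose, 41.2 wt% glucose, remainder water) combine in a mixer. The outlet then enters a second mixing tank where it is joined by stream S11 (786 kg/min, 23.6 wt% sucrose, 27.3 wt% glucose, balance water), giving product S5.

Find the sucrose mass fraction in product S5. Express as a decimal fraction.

0.183

Overall, product flow = 2321 kg/min.
sucrose in = 505×0.221 + 1030×0.125 + 786×0.236 = 425.85 kg/min.
sucrose fraction in S5 = 0.183.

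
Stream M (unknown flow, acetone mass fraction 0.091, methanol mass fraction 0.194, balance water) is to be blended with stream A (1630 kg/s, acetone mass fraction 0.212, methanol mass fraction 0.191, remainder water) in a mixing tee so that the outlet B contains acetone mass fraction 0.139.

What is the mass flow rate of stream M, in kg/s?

Let M be the unknown flow. Total out = 1630 + M.
acetone balance: 345.56 + 0.091·M = 0.139·(1630 + M)
(0.091 − 0.139)·M = 0.139×1630 − 345.56 = -118.99
M = -118.99 / -0.048 = 2479 kg/s

2479 kg/s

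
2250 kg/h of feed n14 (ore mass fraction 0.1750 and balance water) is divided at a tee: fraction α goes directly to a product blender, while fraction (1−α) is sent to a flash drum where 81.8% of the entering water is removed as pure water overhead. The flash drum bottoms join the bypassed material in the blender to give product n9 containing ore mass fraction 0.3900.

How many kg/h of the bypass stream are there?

412 kg/h

All 2250×0.175 = 393.75 kg/h of ore reaches n9, so n9 = 393.75/0.390 = 1009.6 kg/h and vapour = 1240.4 kg/h.
The evaporator receives (1−α)·2250 of feed at 0.825 water and removes 0.818 of that water:
0.818×0.825×(1−α)×2250 = 1240.4
(1−α) = 1240.4/1518.4 = 0.8169;  α = 0.1831.
Bypass flow = 0.1831×2250 = 411.98 kg/h.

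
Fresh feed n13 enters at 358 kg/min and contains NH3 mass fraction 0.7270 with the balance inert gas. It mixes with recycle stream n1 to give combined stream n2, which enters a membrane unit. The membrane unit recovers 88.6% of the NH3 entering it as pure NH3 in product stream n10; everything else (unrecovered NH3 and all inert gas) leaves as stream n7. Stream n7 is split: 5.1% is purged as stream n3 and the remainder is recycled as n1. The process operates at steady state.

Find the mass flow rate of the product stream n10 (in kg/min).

NH3 in n2: m_A = 358×0.727 + (1−0.051)·(1−0.886)·m_A, so m_A = 260.27/0.8918 = 291.84 kg/min.
Product n10 = 0.886×291.84 = 258.57 kg/min.

258.6 kg/min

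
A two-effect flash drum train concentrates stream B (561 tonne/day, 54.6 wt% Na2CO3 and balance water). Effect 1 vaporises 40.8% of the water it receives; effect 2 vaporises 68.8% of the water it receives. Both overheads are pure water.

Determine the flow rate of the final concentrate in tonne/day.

water in feed = 561×0.454 = 254.69 tonne/day.
After stage 1: water left = (1−0.408)×254.69 = 150.78; stream total = 457.08 tonne/day.
After stage 2: water left = (1−0.688)×150.78 = 47.043; final concentrate = 353.35 tonne/day.

353.3 tonne/day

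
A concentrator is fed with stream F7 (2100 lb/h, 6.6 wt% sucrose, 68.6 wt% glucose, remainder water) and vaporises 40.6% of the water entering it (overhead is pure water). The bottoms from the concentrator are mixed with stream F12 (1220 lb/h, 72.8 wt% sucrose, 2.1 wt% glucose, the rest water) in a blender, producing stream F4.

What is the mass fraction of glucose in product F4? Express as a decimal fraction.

Vapour removed = 0.406×0.248×2100 = 211.44 lb/h; concentrate = 1888.6 lb/h.
glucose reaching the mixer = 1440.6 (from concentrate) + 1220×0.021 = 1466.2 lb/h.
Product flow = 1888.6 + 1220 = 3108.6 lb/h; glucose fraction = 0.472.

0.472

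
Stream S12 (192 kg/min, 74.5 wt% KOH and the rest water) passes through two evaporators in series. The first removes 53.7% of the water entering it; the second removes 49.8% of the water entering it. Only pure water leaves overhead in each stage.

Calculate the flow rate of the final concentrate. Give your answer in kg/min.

154.4 kg/min

water in feed = 192×0.255 = 48.96 kg/min.
After stage 1: water left = (1−0.537)×48.96 = 22.668; stream total = 165.71 kg/min.
After stage 2: water left = (1−0.498)×22.668 = 11.38; final concentrate = 154.42 kg/min.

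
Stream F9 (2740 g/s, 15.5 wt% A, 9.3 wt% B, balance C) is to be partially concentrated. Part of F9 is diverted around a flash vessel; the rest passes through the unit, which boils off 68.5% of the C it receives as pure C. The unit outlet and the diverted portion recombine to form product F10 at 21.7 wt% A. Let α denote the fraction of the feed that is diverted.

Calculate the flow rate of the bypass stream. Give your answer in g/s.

All 2740×0.155 = 424.7 g/s of A reaches F10, so F10 = 424.7/0.217 = 1957.1 g/s and vapour = 782.86 g/s.
The evaporator receives (1−α)·2740 of feed at 0.752 C and removes 0.685 of that C:
0.685×0.752×(1−α)×2740 = 782.86
(1−α) = 782.86/1411.4 = 0.5547;  α = 0.4453.
Bypass flow = 0.4453×2740 = 1220.2 g/s.

1220 g/s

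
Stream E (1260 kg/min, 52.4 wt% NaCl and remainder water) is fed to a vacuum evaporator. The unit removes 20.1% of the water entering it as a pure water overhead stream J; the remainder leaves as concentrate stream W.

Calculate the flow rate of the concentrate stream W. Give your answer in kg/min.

water entering = 1260×0.476 = 599.76 kg/min; overhead removed = 0.201×599.76 = 120.55 kg/min.
Concentrate = 1260 − 120.55 = 1139.4 kg/min.

1139 kg/min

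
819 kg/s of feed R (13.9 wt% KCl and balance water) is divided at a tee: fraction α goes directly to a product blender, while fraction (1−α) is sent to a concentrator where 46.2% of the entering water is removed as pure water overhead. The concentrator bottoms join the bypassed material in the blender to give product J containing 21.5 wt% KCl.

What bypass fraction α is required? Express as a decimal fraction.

All 819×0.139 = 113.84 kg/s of KCl reaches J, so J = 113.84/0.215 = 529.49 kg/s and vapour = 289.51 kg/s.
The evaporator receives (1−α)·819 of feed at 0.861 water and removes 0.462 of that water:
0.462×0.861×(1−α)×819 = 289.51
(1−α) = 289.51/325.78 = 0.8886;  α = 0.1114.

0.111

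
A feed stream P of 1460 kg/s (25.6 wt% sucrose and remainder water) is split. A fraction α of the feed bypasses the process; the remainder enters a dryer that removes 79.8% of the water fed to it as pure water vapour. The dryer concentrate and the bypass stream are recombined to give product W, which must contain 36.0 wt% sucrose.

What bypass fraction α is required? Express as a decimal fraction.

0.513

All 1460×0.256 = 373.76 kg/s of sucrose reaches W, so W = 373.76/0.360 = 1038.2 kg/s and vapour = 421.78 kg/s.
The evaporator receives (1−α)·1460 of feed at 0.744 water and removes 0.798 of that water:
0.798×0.744×(1−α)×1460 = 421.78
(1−α) = 421.78/866.82 = 0.4866;  α = 0.5134.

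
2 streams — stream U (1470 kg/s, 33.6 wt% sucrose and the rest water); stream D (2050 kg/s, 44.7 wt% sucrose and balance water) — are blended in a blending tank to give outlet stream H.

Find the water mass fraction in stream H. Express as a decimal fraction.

0.5994

Total flow out = 1470 + 2050 = 3520 kg/s.
water in = 1470×0.664 + 2050×0.553 = 2109.7 kg/s.
water mass fraction in H = 2109.7/3520 = 0.5994.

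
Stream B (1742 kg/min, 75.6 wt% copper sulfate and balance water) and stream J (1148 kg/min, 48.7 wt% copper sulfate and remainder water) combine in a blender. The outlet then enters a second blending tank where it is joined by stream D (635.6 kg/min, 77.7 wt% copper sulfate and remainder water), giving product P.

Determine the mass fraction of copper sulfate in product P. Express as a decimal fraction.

Overall, product flow = 3525.6 kg/min.
copper sulfate in = 1742×0.756 + 1148×0.487 + 635.6×0.777 = 2369.9 kg/min.
copper sulfate fraction in P = 0.672.

0.672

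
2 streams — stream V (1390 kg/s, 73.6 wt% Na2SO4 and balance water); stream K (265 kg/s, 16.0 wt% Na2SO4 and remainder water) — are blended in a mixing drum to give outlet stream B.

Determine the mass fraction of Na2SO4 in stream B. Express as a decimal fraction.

Total flow out = 1390 + 265 = 1655 kg/s.
Na2SO4 in = 1390×0.736 + 265×0.160 = 1065.4 kg/s.
Na2SO4 mass fraction in B = 1065.4/1655 = 0.644.

0.644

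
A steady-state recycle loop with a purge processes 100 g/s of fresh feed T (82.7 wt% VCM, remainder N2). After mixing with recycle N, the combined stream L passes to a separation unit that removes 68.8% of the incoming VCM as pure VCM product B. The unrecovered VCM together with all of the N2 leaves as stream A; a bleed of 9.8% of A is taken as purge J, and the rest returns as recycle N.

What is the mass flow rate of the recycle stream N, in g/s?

N2 enters only via T and leaves only via the purge: 100×0.173 = 0.098×(N2 in A), and the separation unit passes all N2, so N2 in L = N2 in A = 176.53 g/s.
VCM in L: m_A = 100×0.827 + (1−0.098)·(1−0.688)·m_A, so m_A = 82.7/0.7186 = 115.09 g/s.
A = (1−0.688)×115.09 + 176.53 = 212.44 g/s.
Recycle N = (1−0.098)×212.44 = 191.62 g/s.

191.6 g/s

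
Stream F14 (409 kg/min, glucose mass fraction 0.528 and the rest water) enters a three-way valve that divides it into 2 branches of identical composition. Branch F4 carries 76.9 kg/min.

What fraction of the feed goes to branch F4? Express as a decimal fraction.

0.188

Fraction to F4 = 76.9/409 = 0.1880.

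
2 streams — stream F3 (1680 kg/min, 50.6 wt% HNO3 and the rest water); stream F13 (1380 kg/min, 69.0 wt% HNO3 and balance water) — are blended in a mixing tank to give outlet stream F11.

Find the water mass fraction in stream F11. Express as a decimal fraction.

Total flow out = 1680 + 1380 = 3060 kg/min.
water in = 1680×0.494 + 1380×0.310 = 1257.7 kg/min.
water mass fraction in F11 = 1257.7/3060 = 0.4110.

0.4110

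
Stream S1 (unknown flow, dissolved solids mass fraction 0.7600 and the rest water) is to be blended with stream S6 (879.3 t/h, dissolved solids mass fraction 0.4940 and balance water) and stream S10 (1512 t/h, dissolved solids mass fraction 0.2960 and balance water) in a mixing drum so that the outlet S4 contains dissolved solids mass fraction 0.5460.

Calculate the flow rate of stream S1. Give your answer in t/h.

Let S1 be the unknown flow. Total out = 2391.3 + S1.
dissolved solids balance: 881.93 + 0.760·S1 = 0.546·(2391.3 + S1)
(0.760 − 0.546)·S1 = 0.546×2391.3 − 881.93 = 423.72
S1 = 423.72 / 0.214 = 1980 t/h

1980 t/h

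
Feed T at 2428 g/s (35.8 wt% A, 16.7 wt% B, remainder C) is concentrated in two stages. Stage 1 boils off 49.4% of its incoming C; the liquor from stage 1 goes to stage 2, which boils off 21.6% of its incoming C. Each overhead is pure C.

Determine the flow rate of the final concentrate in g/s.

1732 g/s

C in feed = 2428×0.475 = 1153.3 g/s.
After stage 1: C left = (1−0.494)×1153.3 = 583.57; stream total = 1858.3 g/s.
After stage 2: C left = (1−0.216)×583.57 = 457.52; final concentrate = 1732.2 g/s.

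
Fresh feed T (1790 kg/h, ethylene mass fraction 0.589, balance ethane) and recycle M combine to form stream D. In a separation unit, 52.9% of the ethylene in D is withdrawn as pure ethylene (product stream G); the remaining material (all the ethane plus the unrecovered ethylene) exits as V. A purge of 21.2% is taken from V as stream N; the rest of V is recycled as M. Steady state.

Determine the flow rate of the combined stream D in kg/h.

ethane enters only via T and leaves only via the purge: 1790×0.411 = 0.212×(ethane in V), and the separation unit passes all ethane, so ethane in D = ethane in V = 3470.2 kg/h.
ethylene in D: m_A = 1790×0.589 + (1−0.212)·(1−0.529)·m_A, so m_A = 1054.3/0.6289 = 1676.6 kg/h.
D = 1676.6 + 3470.2 = 5146.8 kg/h.

5147 kg/h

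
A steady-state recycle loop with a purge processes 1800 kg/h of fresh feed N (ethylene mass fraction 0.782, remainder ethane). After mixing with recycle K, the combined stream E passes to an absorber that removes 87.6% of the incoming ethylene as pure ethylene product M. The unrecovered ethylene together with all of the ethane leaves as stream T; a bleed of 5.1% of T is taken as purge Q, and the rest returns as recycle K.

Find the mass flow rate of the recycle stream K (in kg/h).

7489 kg/h

ethane enters only via N and leaves only via the purge: 1800×0.218 = 0.051×(ethane in T), and the absorber passes all ethane, so ethane in E = ethane in T = 7694.1 kg/h.
ethylene in E: m_A = 1800×0.782 + (1−0.051)·(1−0.876)·m_A, so m_A = 1407.6/0.8823 = 1595.3 kg/h.
T = (1−0.876)×1595.3 + 7694.1 = 7891.9 kg/h.
Recycle K = (1−0.051)×7891.9 = 7489.4 kg/h.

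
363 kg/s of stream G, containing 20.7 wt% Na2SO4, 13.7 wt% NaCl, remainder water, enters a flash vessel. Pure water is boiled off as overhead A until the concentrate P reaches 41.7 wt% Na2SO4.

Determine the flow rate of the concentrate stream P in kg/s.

Na2SO4 is conserved: 363×0.207 = 75.141 kg/s all reports to the concentrate.
Concentrate = 75.141/(target fraction) = 180.19 kg/s.

180.2 kg/s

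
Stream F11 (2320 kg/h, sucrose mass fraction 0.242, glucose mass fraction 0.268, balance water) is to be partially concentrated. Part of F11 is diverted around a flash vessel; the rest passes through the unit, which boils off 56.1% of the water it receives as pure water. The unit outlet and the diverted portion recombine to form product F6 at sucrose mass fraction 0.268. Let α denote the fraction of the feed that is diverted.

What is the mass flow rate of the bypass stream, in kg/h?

All 2320×0.242 = 561.44 kg/h of sucrose reaches F6, so F6 = 561.44/0.268 = 2094.9 kg/h and vapour = 225.07 kg/h.
The evaporator receives (1−α)·2320 of feed at 0.490 water and removes 0.561 of that water:
0.561×0.490×(1−α)×2320 = 225.07
(1−α) = 225.07/637.74 = 0.3529;  α = 0.6471.
Bypass flow = 0.6471×2320 = 1501.2 kg/h.

1501 kg/h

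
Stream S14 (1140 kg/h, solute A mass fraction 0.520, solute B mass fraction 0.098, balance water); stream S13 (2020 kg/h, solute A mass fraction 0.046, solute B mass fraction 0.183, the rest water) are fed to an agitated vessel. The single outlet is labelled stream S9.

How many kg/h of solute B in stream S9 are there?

solute B out = solute B in = 1140×0.098 + 2020×0.183 = 481.38 kg/h.

481.4 kg/h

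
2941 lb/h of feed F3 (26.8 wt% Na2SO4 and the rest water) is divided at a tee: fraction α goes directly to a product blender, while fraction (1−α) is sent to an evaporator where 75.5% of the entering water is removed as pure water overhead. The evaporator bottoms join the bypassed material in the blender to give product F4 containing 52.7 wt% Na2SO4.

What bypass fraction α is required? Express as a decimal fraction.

All 2941×0.268 = 788.19 lb/h of Na2SO4 reaches F4, so F4 = 788.19/0.527 = 1495.6 lb/h and vapour = 1445.4 lb/h.
The evaporator receives (1−α)·2941 of feed at 0.732 water and removes 0.755 of that water:
0.755×0.732×(1−α)×2941 = 1445.4
(1−α) = 1445.4/1625.4 = 0.8893;  α = 0.1107.

0.111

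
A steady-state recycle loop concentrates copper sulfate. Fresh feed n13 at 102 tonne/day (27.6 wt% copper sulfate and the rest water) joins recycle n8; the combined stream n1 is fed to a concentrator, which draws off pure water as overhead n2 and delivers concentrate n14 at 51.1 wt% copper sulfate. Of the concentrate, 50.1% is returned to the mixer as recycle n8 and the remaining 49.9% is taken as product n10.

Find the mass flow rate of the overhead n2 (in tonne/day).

Overall copper sulfate balance (none leaves overhead): copper sulfate in fresh feed = copper sulfate in product, i.e. 102×0.276 = (1−0.501)·n14·0.511.
n14 = 28.152/(0.511×0.499) = 110.4 tonne/day.
Recycle n8 = 0.501×110.4 = 55.313 tonne/day.
Combined feed n1 = 102 + 55.313 = 157.31 tonne/day.
Overhead n2 = n1 − n14 = 157.31 − 110.4 = 46.908 tonne/day.

46.91 tonne/day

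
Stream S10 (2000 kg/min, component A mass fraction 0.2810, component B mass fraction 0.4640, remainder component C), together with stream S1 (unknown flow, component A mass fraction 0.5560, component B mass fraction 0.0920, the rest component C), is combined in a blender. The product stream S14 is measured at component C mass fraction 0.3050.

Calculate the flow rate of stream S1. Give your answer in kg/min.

Let S1 be the unknown flow. Total out = 2000 + S1.
component C balance: 510 + 0.352·S1 = 0.305·(2000 + S1)
(0.352 − 0.305)·S1 = 0.305×2000 − 510 = 100
S1 = 100 / 0.047 = 2127.7 kg/min

2128 kg/min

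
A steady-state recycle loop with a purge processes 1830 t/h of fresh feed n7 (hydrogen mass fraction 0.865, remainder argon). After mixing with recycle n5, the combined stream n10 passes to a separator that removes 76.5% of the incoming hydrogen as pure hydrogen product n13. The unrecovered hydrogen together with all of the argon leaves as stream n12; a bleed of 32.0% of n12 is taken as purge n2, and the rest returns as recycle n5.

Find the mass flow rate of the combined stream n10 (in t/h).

2656 t/h

argon enters only via n7 and leaves only via the purge: 1830×0.135 = 0.320×(argon in n12), and the separator passes all argon, so argon in n10 = argon in n12 = 772.03 t/h.
hydrogen in n10: m_A = 1830×0.865 + (1−0.320)·(1−0.765)·m_A, so m_A = 1583/0.8402 = 1884 t/h.
n10 = 1884 + 772.03 = 2656 t/h.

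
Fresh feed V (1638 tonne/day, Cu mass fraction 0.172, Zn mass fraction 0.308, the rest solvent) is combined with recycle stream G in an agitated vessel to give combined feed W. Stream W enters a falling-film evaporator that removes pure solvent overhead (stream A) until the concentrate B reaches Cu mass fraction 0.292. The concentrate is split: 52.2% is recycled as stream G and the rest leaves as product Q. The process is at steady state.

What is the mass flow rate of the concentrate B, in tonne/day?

2019 tonne/day

Overall Cu balance (none leaves overhead): Cu in fresh feed = Cu in product, i.e. 1638×0.172 = (1−0.522)·B·0.292.
B = 281.74/(0.292×0.478) = 2018.5 tonne/day.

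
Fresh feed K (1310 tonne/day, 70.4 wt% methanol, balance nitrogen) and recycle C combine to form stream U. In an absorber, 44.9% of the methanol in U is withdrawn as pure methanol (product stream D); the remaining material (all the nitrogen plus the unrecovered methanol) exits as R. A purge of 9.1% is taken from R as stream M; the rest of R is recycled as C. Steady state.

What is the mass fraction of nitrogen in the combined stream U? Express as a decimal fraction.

nitrogen enters only via K and leaves only via the purge: 1310×0.296 = 0.091×(nitrogen in R), and the absorber passes all nitrogen, so nitrogen in U = nitrogen in R = 4261.1 tonne/day.
methanol in U: m_A = 1310×0.704 + (1−0.091)·(1−0.449)·m_A, so m_A = 922.24/0.4991 = 1847.7 tonne/day.
U = 1847.7 + 4261.1 = 6108.8 tonne/day.
nitrogen fraction in U = 4261.1/6108.8 = 0.698.

0.698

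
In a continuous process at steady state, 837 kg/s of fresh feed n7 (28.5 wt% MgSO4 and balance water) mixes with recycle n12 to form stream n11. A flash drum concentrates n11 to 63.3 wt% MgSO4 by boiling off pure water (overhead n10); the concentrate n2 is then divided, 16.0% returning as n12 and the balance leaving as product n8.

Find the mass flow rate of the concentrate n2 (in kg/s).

Overall MgSO4 balance (none leaves overhead): MgSO4 in fresh feed = MgSO4 in product, i.e. 837×0.285 = (1−0.160)·n2·0.633.
n2 = 238.54/(0.633×0.840) = 448.63 kg/s.

448.6 kg/s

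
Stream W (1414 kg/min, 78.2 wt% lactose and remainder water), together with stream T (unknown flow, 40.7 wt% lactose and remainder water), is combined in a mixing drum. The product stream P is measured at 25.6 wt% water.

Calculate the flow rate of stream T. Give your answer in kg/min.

159.4 kg/min

Let T be the unknown flow. Total out = 1414 + T.
water balance: 308.25 + 0.593·T = 0.256·(1414 + T)
(0.593 − 0.256)·T = 0.256×1414 − 308.25 = 53.732
T = 53.732 / 0.337 = 159.44 kg/min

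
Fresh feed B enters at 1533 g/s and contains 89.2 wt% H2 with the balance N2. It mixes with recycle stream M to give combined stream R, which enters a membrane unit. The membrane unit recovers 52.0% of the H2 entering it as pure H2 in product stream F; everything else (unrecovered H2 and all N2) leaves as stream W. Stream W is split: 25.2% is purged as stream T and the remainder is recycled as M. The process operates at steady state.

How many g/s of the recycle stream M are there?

N2 enters only via B and leaves only via the purge: 1533×0.108 = 0.252×(N2 in W), and the membrane unit passes all N2, so N2 in R = N2 in W = 657 g/s.
H2 in R: m_A = 1533×0.892 + (1−0.252)·(1−0.520)·m_A, so m_A = 1367.4/0.6410 = 2133.4 g/s.
W = (1−0.520)×2133.4 + 657 = 1681 g/s.
Recycle M = (1−0.252)×1681 = 1257.4 g/s.

1257 g/s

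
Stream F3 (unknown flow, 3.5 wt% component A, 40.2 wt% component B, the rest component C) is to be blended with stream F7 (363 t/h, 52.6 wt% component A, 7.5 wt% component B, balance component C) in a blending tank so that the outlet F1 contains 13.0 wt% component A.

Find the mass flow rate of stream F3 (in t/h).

Let F3 be the unknown flow. Total out = 363 + F3.
component A balance: 190.94 + 0.035·F3 = 0.130·(363 + F3)
(0.035 − 0.130)·F3 = 0.130×363 − 190.94 = -143.75
F3 = -143.75 / -0.095 = 1513.1 t/h

1513 t/h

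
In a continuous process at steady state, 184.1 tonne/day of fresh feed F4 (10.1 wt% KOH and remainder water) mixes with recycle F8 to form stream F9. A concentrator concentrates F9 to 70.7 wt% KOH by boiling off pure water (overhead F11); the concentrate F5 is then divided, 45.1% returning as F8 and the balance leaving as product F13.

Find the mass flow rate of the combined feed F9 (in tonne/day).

205.7 tonne/day

Overall KOH balance (none leaves overhead): KOH in fresh feed = KOH in product, i.e. 184.1×0.101 = (1−0.451)·F5·0.707.
F5 = 18.594/(0.707×0.549) = 47.905 tonne/day.
Recycle F8 = 0.451×47.905 = 21.605 tonne/day.
Combined feed F9 = 184.1 + 21.605 = 205.71 tonne/day.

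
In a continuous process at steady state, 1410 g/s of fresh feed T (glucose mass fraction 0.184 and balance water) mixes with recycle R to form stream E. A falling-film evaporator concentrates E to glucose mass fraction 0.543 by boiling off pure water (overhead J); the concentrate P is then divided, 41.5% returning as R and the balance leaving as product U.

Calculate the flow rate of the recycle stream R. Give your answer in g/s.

Overall glucose balance (none leaves overhead): glucose in fresh feed = glucose in product, i.e. 1410×0.184 = (1−0.415)·P·0.543.
P = 259.44/(0.543×0.585) = 816.74 g/s.
Recycle R = 0.415×816.74 = 338.95 g/s.

338.9 g/s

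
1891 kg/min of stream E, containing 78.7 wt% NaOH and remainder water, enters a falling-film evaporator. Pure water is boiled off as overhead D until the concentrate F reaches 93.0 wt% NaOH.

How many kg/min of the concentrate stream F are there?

NaOH is conserved: 1891×0.787 = 1488.2 kg/min all reports to the concentrate.
Concentrate = 1488.2/(target fraction) = 1600.2 kg/min.

1600 kg/min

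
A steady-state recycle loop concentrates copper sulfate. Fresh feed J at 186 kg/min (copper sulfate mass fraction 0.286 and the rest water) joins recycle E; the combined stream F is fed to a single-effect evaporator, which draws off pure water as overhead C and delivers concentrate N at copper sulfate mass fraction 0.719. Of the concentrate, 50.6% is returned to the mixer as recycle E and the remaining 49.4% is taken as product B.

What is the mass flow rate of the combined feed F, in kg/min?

Overall copper sulfate balance (none leaves overhead): copper sulfate in fresh feed = copper sulfate in product, i.e. 186×0.286 = (1−0.506)·N·0.719.
N = 53.196/(0.719×0.494) = 149.77 kg/min.
Recycle E = 0.506×149.77 = 75.783 kg/min.
Combined feed F = 186 + 75.783 = 261.78 kg/min.

261.8 kg/min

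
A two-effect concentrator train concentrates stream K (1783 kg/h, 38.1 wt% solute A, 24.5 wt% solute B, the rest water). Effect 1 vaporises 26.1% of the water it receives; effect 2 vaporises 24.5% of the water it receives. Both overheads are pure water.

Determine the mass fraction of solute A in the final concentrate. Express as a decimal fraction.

water in feed = 1783×0.374 = 666.84 kg/h.
After stage 1: water left = (1−0.261)×666.84 = 492.8; stream total = 1609 kg/h.
After stage 2: water left = (1−0.245)×492.8 = 372.06; final concentrate = 1488.2 kg/h.
solute A fraction = 679.32/1488.2 = 0.4565.

0.4565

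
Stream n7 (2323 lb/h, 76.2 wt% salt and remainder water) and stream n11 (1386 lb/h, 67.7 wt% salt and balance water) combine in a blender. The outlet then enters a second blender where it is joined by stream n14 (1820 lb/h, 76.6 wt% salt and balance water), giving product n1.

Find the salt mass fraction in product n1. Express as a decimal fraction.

0.742

Overall, product flow = 5529 lb/h.
salt in = 2323×0.762 + 1386×0.677 + 1820×0.766 = 4102.6 lb/h.
salt fraction in n1 = 0.742.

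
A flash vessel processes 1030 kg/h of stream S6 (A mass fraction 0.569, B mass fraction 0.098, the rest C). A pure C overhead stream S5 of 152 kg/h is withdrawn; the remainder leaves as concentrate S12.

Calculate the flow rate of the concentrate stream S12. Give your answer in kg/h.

878 kg/h

Concentrate = 1030 − 152 = 878 kg/h.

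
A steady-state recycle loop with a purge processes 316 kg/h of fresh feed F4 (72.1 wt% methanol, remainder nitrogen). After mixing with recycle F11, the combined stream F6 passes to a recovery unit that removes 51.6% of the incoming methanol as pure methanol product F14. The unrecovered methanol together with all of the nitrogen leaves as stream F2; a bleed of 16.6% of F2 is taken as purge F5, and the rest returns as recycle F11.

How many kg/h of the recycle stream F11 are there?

nitrogen enters only via F4 and leaves only via the purge: 316×0.279 = 0.166×(nitrogen in F2), and the recovery unit passes all nitrogen, so nitrogen in F6 = nitrogen in F2 = 531.11 kg/h.
methanol in F6: m_A = 316×0.721 + (1−0.166)·(1−0.516)·m_A, so m_A = 227.84/0.5963 = 382.05 kg/h.
F2 = (1−0.516)×382.05 + 531.11 = 716.02 kg/h.
Recycle F11 = (1−0.166)×716.02 = 597.16 kg/h.

597.2 kg/h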